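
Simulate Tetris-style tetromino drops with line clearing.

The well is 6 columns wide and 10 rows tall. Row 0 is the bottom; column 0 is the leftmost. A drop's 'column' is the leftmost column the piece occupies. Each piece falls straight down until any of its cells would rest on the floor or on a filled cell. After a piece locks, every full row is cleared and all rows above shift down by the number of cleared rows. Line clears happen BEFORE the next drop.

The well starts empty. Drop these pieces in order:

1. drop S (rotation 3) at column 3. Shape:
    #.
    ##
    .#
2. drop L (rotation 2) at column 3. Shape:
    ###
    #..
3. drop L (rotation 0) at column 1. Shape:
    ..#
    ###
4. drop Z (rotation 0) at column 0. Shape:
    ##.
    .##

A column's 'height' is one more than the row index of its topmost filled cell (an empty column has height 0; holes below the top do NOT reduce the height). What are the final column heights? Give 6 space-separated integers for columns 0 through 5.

Answer: 8 8 7 7 5 5

Derivation:
Drop 1: S rot3 at col 3 lands with bottom-row=0; cleared 0 line(s) (total 0); column heights now [0 0 0 3 2 0], max=3
Drop 2: L rot2 at col 3 lands with bottom-row=3; cleared 0 line(s) (total 0); column heights now [0 0 0 5 5 5], max=5
Drop 3: L rot0 at col 1 lands with bottom-row=5; cleared 0 line(s) (total 0); column heights now [0 6 6 7 5 5], max=7
Drop 4: Z rot0 at col 0 lands with bottom-row=6; cleared 0 line(s) (total 0); column heights now [8 8 7 7 5 5], max=8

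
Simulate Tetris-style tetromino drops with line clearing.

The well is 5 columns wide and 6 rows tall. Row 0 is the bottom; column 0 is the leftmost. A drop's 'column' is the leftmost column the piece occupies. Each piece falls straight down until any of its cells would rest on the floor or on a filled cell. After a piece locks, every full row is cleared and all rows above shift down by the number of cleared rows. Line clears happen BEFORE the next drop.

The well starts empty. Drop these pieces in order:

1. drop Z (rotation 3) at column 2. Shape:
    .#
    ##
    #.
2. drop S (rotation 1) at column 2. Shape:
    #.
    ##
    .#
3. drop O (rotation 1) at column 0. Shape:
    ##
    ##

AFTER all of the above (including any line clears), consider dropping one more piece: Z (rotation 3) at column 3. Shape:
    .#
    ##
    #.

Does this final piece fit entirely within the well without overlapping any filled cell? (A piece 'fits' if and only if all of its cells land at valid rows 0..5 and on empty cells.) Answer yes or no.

Answer: no

Derivation:
Drop 1: Z rot3 at col 2 lands with bottom-row=0; cleared 0 line(s) (total 0); column heights now [0 0 2 3 0], max=3
Drop 2: S rot1 at col 2 lands with bottom-row=3; cleared 0 line(s) (total 0); column heights now [0 0 6 5 0], max=6
Drop 3: O rot1 at col 0 lands with bottom-row=0; cleared 0 line(s) (total 0); column heights now [2 2 6 5 0], max=6
Test piece Z rot3 at col 3 (width 2): heights before test = [2 2 6 5 0]; fits = False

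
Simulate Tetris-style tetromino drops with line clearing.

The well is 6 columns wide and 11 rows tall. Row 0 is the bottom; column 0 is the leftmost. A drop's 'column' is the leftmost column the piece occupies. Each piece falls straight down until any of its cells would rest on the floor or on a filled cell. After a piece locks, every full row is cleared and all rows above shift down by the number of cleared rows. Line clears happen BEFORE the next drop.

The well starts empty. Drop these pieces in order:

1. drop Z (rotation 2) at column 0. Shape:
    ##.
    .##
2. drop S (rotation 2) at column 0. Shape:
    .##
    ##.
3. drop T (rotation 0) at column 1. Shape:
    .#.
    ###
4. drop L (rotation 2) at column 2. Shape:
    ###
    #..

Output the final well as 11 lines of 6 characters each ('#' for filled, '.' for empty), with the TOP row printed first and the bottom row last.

Drop 1: Z rot2 at col 0 lands with bottom-row=0; cleared 0 line(s) (total 0); column heights now [2 2 1 0 0 0], max=2
Drop 2: S rot2 at col 0 lands with bottom-row=2; cleared 0 line(s) (total 0); column heights now [3 4 4 0 0 0], max=4
Drop 3: T rot0 at col 1 lands with bottom-row=4; cleared 0 line(s) (total 0); column heights now [3 5 6 5 0 0], max=6
Drop 4: L rot2 at col 2 lands with bottom-row=6; cleared 0 line(s) (total 0); column heights now [3 5 8 8 8 0], max=8

Answer: ......
......
......
..###.
..#...
..#...
.###..
.##...
##....
##....
.##...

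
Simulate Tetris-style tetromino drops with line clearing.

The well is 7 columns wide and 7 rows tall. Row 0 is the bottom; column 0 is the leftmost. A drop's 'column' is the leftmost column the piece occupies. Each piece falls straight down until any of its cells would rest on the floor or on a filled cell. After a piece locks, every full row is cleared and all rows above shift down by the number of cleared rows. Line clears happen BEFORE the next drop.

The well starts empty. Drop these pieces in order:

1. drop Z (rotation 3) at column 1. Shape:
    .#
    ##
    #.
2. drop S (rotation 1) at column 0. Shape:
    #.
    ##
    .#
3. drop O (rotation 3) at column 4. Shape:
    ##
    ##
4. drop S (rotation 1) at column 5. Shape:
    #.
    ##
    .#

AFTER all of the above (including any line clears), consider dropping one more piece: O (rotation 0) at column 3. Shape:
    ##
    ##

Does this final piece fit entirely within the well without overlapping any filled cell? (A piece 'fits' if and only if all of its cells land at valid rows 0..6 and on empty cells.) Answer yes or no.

Answer: yes

Derivation:
Drop 1: Z rot3 at col 1 lands with bottom-row=0; cleared 0 line(s) (total 0); column heights now [0 2 3 0 0 0 0], max=3
Drop 2: S rot1 at col 0 lands with bottom-row=2; cleared 0 line(s) (total 0); column heights now [5 4 3 0 0 0 0], max=5
Drop 3: O rot3 at col 4 lands with bottom-row=0; cleared 0 line(s) (total 0); column heights now [5 4 3 0 2 2 0], max=5
Drop 4: S rot1 at col 5 lands with bottom-row=1; cleared 0 line(s) (total 0); column heights now [5 4 3 0 2 4 3], max=5
Test piece O rot0 at col 3 (width 2): heights before test = [5 4 3 0 2 4 3]; fits = True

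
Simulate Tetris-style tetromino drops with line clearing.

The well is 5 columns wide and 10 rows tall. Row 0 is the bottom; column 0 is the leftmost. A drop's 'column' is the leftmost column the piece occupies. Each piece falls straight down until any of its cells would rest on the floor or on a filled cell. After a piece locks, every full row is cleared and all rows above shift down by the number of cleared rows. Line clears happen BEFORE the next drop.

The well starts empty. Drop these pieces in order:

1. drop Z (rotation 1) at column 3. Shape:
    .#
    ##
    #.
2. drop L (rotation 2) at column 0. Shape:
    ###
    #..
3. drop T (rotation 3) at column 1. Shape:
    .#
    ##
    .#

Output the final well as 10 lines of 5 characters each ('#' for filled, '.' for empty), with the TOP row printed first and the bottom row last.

Answer: .....
.....
.....
.....
.....
.....
.....
..#..
.##.#
#.##.

Derivation:
Drop 1: Z rot1 at col 3 lands with bottom-row=0; cleared 0 line(s) (total 0); column heights now [0 0 0 2 3], max=3
Drop 2: L rot2 at col 0 lands with bottom-row=0; cleared 1 line(s) (total 1); column heights now [1 0 0 1 2], max=2
Drop 3: T rot3 at col 1 lands with bottom-row=0; cleared 0 line(s) (total 1); column heights now [1 2 3 1 2], max=3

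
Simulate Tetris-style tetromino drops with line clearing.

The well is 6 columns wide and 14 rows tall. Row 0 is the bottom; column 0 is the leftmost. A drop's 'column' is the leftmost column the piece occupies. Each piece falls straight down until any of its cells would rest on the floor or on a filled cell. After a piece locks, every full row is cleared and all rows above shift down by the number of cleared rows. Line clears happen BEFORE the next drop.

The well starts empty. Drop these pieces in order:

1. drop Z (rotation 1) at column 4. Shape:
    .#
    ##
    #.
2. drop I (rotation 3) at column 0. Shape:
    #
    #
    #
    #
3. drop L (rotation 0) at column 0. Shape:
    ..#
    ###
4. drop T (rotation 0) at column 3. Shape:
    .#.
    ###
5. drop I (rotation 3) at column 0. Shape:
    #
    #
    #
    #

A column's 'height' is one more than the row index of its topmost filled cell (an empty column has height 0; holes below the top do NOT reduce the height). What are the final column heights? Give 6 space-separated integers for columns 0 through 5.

Answer: 9 5 6 4 5 4

Derivation:
Drop 1: Z rot1 at col 4 lands with bottom-row=0; cleared 0 line(s) (total 0); column heights now [0 0 0 0 2 3], max=3
Drop 2: I rot3 at col 0 lands with bottom-row=0; cleared 0 line(s) (total 0); column heights now [4 0 0 0 2 3], max=4
Drop 3: L rot0 at col 0 lands with bottom-row=4; cleared 0 line(s) (total 0); column heights now [5 5 6 0 2 3], max=6
Drop 4: T rot0 at col 3 lands with bottom-row=3; cleared 0 line(s) (total 0); column heights now [5 5 6 4 5 4], max=6
Drop 5: I rot3 at col 0 lands with bottom-row=5; cleared 0 line(s) (total 0); column heights now [9 5 6 4 5 4], max=9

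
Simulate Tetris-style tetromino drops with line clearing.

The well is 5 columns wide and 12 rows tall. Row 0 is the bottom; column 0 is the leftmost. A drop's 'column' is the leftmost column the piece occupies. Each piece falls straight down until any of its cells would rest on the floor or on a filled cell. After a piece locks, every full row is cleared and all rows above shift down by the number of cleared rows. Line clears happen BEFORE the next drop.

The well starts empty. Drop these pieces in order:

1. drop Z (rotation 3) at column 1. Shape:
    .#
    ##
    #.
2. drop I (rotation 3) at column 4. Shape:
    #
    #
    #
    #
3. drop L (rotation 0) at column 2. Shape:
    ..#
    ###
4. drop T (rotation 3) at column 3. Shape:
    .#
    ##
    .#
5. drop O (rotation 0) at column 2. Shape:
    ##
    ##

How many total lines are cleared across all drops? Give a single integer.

Drop 1: Z rot3 at col 1 lands with bottom-row=0; cleared 0 line(s) (total 0); column heights now [0 2 3 0 0], max=3
Drop 2: I rot3 at col 4 lands with bottom-row=0; cleared 0 line(s) (total 0); column heights now [0 2 3 0 4], max=4
Drop 3: L rot0 at col 2 lands with bottom-row=4; cleared 0 line(s) (total 0); column heights now [0 2 5 5 6], max=6
Drop 4: T rot3 at col 3 lands with bottom-row=6; cleared 0 line(s) (total 0); column heights now [0 2 5 8 9], max=9
Drop 5: O rot0 at col 2 lands with bottom-row=8; cleared 0 line(s) (total 0); column heights now [0 2 10 10 9], max=10

Answer: 0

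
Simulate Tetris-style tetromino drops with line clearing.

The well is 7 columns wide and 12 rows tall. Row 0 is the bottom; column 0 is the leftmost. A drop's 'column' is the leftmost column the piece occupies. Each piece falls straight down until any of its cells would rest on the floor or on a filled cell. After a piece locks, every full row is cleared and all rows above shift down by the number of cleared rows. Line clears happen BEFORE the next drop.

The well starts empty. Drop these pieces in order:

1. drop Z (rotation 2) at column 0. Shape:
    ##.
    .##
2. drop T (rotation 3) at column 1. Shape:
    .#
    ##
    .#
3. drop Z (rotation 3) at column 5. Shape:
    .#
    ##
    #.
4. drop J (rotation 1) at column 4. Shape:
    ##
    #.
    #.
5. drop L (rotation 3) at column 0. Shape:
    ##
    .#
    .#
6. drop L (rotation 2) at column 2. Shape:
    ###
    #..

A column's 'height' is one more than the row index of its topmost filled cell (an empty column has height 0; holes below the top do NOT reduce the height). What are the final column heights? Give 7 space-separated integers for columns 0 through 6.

Answer: 6 6 6 6 6 3 3

Derivation:
Drop 1: Z rot2 at col 0 lands with bottom-row=0; cleared 0 line(s) (total 0); column heights now [2 2 1 0 0 0 0], max=2
Drop 2: T rot3 at col 1 lands with bottom-row=1; cleared 0 line(s) (total 0); column heights now [2 3 4 0 0 0 0], max=4
Drop 3: Z rot3 at col 5 lands with bottom-row=0; cleared 0 line(s) (total 0); column heights now [2 3 4 0 0 2 3], max=4
Drop 4: J rot1 at col 4 lands with bottom-row=0; cleared 0 line(s) (total 0); column heights now [2 3 4 0 3 3 3], max=4
Drop 5: L rot3 at col 0 lands with bottom-row=3; cleared 0 line(s) (total 0); column heights now [6 6 4 0 3 3 3], max=6
Drop 6: L rot2 at col 2 lands with bottom-row=4; cleared 0 line(s) (total 0); column heights now [6 6 6 6 6 3 3], max=6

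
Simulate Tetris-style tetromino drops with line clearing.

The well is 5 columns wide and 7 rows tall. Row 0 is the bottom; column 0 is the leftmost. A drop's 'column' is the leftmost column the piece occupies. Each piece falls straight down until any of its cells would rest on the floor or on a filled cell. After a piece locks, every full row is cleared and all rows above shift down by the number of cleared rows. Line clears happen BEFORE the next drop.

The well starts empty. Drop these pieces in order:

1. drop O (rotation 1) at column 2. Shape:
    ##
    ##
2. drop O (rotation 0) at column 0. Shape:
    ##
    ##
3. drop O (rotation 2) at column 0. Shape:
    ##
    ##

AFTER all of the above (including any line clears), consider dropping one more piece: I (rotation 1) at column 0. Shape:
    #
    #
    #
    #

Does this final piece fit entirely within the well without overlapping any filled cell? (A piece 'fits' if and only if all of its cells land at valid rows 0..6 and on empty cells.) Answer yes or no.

Drop 1: O rot1 at col 2 lands with bottom-row=0; cleared 0 line(s) (total 0); column heights now [0 0 2 2 0], max=2
Drop 2: O rot0 at col 0 lands with bottom-row=0; cleared 0 line(s) (total 0); column heights now [2 2 2 2 0], max=2
Drop 3: O rot2 at col 0 lands with bottom-row=2; cleared 0 line(s) (total 0); column heights now [4 4 2 2 0], max=4
Test piece I rot1 at col 0 (width 1): heights before test = [4 4 2 2 0]; fits = False

Answer: no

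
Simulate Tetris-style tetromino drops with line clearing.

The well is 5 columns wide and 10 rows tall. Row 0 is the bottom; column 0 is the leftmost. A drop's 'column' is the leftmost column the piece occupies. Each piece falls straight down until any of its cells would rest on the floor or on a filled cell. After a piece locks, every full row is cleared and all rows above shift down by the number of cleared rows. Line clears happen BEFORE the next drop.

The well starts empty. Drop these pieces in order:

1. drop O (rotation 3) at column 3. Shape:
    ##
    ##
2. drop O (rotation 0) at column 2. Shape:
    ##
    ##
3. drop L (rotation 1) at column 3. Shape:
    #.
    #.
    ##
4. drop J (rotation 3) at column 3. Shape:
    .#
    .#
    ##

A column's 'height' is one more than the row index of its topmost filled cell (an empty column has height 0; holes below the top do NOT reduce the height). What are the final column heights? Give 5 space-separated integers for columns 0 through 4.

Answer: 0 0 4 8 10

Derivation:
Drop 1: O rot3 at col 3 lands with bottom-row=0; cleared 0 line(s) (total 0); column heights now [0 0 0 2 2], max=2
Drop 2: O rot0 at col 2 lands with bottom-row=2; cleared 0 line(s) (total 0); column heights now [0 0 4 4 2], max=4
Drop 3: L rot1 at col 3 lands with bottom-row=4; cleared 0 line(s) (total 0); column heights now [0 0 4 7 5], max=7
Drop 4: J rot3 at col 3 lands with bottom-row=7; cleared 0 line(s) (total 0); column heights now [0 0 4 8 10], max=10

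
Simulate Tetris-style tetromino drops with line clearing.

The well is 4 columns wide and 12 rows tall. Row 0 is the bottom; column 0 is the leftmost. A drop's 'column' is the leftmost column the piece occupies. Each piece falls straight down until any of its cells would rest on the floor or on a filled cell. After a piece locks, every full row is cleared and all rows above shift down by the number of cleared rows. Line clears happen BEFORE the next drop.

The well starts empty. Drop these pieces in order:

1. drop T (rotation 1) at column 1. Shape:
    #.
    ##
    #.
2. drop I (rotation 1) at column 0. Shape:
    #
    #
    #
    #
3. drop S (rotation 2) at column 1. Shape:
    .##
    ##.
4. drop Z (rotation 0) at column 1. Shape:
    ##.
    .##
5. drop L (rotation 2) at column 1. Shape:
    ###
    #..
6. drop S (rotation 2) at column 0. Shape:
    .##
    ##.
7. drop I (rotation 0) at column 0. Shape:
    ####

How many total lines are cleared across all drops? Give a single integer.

Answer: 1

Derivation:
Drop 1: T rot1 at col 1 lands with bottom-row=0; cleared 0 line(s) (total 0); column heights now [0 3 2 0], max=3
Drop 2: I rot1 at col 0 lands with bottom-row=0; cleared 0 line(s) (total 0); column heights now [4 3 2 0], max=4
Drop 3: S rot2 at col 1 lands with bottom-row=3; cleared 0 line(s) (total 0); column heights now [4 4 5 5], max=5
Drop 4: Z rot0 at col 1 lands with bottom-row=5; cleared 0 line(s) (total 0); column heights now [4 7 7 6], max=7
Drop 5: L rot2 at col 1 lands with bottom-row=7; cleared 0 line(s) (total 0); column heights now [4 9 9 9], max=9
Drop 6: S rot2 at col 0 lands with bottom-row=9; cleared 0 line(s) (total 0); column heights now [10 11 11 9], max=11
Drop 7: I rot0 at col 0 lands with bottom-row=11; cleared 1 line(s) (total 1); column heights now [10 11 11 9], max=11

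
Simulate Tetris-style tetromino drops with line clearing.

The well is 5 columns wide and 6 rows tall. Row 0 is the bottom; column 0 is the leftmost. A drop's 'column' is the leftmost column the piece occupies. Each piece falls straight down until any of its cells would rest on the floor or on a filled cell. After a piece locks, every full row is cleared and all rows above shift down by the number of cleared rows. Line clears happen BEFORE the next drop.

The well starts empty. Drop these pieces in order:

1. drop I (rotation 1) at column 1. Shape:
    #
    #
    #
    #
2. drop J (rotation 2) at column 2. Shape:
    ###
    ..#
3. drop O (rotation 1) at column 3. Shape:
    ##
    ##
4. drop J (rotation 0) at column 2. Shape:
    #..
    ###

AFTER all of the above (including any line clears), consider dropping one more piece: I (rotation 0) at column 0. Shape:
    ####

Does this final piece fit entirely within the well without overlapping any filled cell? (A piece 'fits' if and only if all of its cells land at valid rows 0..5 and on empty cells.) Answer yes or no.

Drop 1: I rot1 at col 1 lands with bottom-row=0; cleared 0 line(s) (total 0); column heights now [0 4 0 0 0], max=4
Drop 2: J rot2 at col 2 lands with bottom-row=0; cleared 0 line(s) (total 0); column heights now [0 4 2 2 2], max=4
Drop 3: O rot1 at col 3 lands with bottom-row=2; cleared 0 line(s) (total 0); column heights now [0 4 2 4 4], max=4
Drop 4: J rot0 at col 2 lands with bottom-row=4; cleared 0 line(s) (total 0); column heights now [0 4 6 5 5], max=6
Test piece I rot0 at col 0 (width 4): heights before test = [0 4 6 5 5]; fits = False

Answer: no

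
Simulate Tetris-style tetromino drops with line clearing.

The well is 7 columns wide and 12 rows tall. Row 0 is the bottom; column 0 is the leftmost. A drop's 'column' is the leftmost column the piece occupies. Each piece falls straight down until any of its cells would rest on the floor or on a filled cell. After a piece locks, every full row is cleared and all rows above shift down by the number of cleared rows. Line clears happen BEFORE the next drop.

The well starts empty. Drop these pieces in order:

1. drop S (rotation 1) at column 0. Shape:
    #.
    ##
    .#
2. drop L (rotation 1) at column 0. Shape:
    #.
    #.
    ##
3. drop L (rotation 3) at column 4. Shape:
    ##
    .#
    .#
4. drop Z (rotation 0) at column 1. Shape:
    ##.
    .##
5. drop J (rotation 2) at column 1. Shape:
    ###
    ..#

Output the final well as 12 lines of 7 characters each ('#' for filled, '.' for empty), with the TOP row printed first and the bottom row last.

Answer: .......
.......
.......
.......
.......
.......
####...
####...
####...
#...##.
##...#.
.#...#.

Derivation:
Drop 1: S rot1 at col 0 lands with bottom-row=0; cleared 0 line(s) (total 0); column heights now [3 2 0 0 0 0 0], max=3
Drop 2: L rot1 at col 0 lands with bottom-row=3; cleared 0 line(s) (total 0); column heights now [6 4 0 0 0 0 0], max=6
Drop 3: L rot3 at col 4 lands with bottom-row=0; cleared 0 line(s) (total 0); column heights now [6 4 0 0 3 3 0], max=6
Drop 4: Z rot0 at col 1 lands with bottom-row=3; cleared 0 line(s) (total 0); column heights now [6 5 5 4 3 3 0], max=6
Drop 5: J rot2 at col 1 lands with bottom-row=4; cleared 0 line(s) (total 0); column heights now [6 6 6 6 3 3 0], max=6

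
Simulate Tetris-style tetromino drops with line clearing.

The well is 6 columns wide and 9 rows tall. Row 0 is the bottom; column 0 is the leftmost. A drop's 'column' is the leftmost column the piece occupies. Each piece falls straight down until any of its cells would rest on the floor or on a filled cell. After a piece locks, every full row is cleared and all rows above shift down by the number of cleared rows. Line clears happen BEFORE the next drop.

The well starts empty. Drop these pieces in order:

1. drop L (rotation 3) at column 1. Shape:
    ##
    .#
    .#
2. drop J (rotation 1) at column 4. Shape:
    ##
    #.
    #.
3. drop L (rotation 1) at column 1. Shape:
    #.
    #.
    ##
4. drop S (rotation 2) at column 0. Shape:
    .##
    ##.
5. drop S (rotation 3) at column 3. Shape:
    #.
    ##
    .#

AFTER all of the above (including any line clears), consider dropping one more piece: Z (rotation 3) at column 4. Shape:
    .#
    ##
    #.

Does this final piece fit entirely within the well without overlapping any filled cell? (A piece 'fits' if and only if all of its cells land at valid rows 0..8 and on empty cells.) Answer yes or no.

Answer: yes

Derivation:
Drop 1: L rot3 at col 1 lands with bottom-row=0; cleared 0 line(s) (total 0); column heights now [0 3 3 0 0 0], max=3
Drop 2: J rot1 at col 4 lands with bottom-row=0; cleared 0 line(s) (total 0); column heights now [0 3 3 0 3 3], max=3
Drop 3: L rot1 at col 1 lands with bottom-row=3; cleared 0 line(s) (total 0); column heights now [0 6 4 0 3 3], max=6
Drop 4: S rot2 at col 0 lands with bottom-row=6; cleared 0 line(s) (total 0); column heights now [7 8 8 0 3 3], max=8
Drop 5: S rot3 at col 3 lands with bottom-row=3; cleared 0 line(s) (total 0); column heights now [7 8 8 6 5 3], max=8
Test piece Z rot3 at col 4 (width 2): heights before test = [7 8 8 6 5 3]; fits = True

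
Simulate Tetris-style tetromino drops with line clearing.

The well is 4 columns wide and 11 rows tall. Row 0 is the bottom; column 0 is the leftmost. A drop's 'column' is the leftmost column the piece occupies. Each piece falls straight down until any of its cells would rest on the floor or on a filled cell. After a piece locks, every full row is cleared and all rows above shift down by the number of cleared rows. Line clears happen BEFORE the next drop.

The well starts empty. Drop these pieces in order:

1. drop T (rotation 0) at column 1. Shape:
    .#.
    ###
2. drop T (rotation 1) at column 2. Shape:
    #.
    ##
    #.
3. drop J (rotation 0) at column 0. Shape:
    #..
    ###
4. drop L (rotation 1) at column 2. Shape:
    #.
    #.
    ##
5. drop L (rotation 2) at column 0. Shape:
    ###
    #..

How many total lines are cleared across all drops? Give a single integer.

Drop 1: T rot0 at col 1 lands with bottom-row=0; cleared 0 line(s) (total 0); column heights now [0 1 2 1], max=2
Drop 2: T rot1 at col 2 lands with bottom-row=2; cleared 0 line(s) (total 0); column heights now [0 1 5 4], max=5
Drop 3: J rot0 at col 0 lands with bottom-row=5; cleared 0 line(s) (total 0); column heights now [7 6 6 4], max=7
Drop 4: L rot1 at col 2 lands with bottom-row=6; cleared 0 line(s) (total 0); column heights now [7 6 9 7], max=9
Drop 5: L rot2 at col 0 lands with bottom-row=8; cleared 0 line(s) (total 0); column heights now [10 10 10 7], max=10

Answer: 0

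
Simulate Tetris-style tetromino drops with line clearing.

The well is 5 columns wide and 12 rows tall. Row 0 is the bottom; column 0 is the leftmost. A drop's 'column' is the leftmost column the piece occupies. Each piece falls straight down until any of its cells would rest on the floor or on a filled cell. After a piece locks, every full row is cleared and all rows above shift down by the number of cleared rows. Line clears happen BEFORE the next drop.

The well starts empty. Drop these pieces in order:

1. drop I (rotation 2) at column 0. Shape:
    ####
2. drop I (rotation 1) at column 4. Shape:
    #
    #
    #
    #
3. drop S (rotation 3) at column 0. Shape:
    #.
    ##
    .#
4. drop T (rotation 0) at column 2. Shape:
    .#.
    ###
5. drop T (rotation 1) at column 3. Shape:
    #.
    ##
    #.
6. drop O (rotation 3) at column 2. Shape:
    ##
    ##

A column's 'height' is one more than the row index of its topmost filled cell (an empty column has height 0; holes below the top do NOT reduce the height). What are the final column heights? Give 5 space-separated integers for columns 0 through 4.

Drop 1: I rot2 at col 0 lands with bottom-row=0; cleared 0 line(s) (total 0); column heights now [1 1 1 1 0], max=1
Drop 2: I rot1 at col 4 lands with bottom-row=0; cleared 1 line(s) (total 1); column heights now [0 0 0 0 3], max=3
Drop 3: S rot3 at col 0 lands with bottom-row=0; cleared 0 line(s) (total 1); column heights now [3 2 0 0 3], max=3
Drop 4: T rot0 at col 2 lands with bottom-row=3; cleared 0 line(s) (total 1); column heights now [3 2 4 5 4], max=5
Drop 5: T rot1 at col 3 lands with bottom-row=5; cleared 0 line(s) (total 1); column heights now [3 2 4 8 7], max=8
Drop 6: O rot3 at col 2 lands with bottom-row=8; cleared 0 line(s) (total 1); column heights now [3 2 10 10 7], max=10

Answer: 3 2 10 10 7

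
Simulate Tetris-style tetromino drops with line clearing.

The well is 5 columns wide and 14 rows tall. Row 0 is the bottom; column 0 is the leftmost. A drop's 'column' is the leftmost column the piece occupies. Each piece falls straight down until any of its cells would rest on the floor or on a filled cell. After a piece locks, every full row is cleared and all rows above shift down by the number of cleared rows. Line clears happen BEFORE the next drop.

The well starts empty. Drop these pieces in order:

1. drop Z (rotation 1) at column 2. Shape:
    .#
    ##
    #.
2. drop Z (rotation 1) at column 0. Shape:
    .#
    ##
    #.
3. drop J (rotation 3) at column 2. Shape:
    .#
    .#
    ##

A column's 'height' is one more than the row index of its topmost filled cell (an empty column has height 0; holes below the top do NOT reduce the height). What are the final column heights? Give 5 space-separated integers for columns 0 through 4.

Drop 1: Z rot1 at col 2 lands with bottom-row=0; cleared 0 line(s) (total 0); column heights now [0 0 2 3 0], max=3
Drop 2: Z rot1 at col 0 lands with bottom-row=0; cleared 0 line(s) (total 0); column heights now [2 3 2 3 0], max=3
Drop 3: J rot3 at col 2 lands with bottom-row=3; cleared 0 line(s) (total 0); column heights now [2 3 4 6 0], max=6

Answer: 2 3 4 6 0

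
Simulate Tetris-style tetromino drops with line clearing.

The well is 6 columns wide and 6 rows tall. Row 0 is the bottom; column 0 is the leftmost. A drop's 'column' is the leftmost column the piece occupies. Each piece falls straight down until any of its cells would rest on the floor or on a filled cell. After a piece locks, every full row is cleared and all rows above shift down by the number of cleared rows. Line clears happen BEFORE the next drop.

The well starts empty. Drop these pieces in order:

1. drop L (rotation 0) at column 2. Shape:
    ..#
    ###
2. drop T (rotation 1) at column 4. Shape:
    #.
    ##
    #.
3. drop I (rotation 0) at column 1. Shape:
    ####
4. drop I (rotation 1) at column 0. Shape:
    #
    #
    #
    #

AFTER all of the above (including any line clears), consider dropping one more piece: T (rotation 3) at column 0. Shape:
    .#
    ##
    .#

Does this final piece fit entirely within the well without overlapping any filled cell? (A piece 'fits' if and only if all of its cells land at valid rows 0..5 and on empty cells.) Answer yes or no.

Drop 1: L rot0 at col 2 lands with bottom-row=0; cleared 0 line(s) (total 0); column heights now [0 0 1 1 2 0], max=2
Drop 2: T rot1 at col 4 lands with bottom-row=2; cleared 0 line(s) (total 0); column heights now [0 0 1 1 5 4], max=5
Drop 3: I rot0 at col 1 lands with bottom-row=5; cleared 0 line(s) (total 0); column heights now [0 6 6 6 6 4], max=6
Drop 4: I rot1 at col 0 lands with bottom-row=0; cleared 0 line(s) (total 0); column heights now [4 6 6 6 6 4], max=6
Test piece T rot3 at col 0 (width 2): heights before test = [4 6 6 6 6 4]; fits = False

Answer: no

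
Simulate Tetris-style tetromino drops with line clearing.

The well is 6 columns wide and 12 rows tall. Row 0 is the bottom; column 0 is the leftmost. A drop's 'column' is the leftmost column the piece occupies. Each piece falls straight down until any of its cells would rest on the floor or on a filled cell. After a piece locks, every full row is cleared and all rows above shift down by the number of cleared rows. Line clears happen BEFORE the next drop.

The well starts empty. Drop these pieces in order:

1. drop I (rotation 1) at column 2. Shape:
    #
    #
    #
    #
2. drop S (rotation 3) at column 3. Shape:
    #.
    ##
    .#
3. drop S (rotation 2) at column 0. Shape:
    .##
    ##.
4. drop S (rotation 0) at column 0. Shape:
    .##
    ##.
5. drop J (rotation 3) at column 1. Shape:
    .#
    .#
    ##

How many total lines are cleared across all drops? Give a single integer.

Drop 1: I rot1 at col 2 lands with bottom-row=0; cleared 0 line(s) (total 0); column heights now [0 0 4 0 0 0], max=4
Drop 2: S rot3 at col 3 lands with bottom-row=0; cleared 0 line(s) (total 0); column heights now [0 0 4 3 2 0], max=4
Drop 3: S rot2 at col 0 lands with bottom-row=3; cleared 0 line(s) (total 0); column heights now [4 5 5 3 2 0], max=5
Drop 4: S rot0 at col 0 lands with bottom-row=5; cleared 0 line(s) (total 0); column heights now [6 7 7 3 2 0], max=7
Drop 5: J rot3 at col 1 lands with bottom-row=7; cleared 0 line(s) (total 0); column heights now [6 8 10 3 2 0], max=10

Answer: 0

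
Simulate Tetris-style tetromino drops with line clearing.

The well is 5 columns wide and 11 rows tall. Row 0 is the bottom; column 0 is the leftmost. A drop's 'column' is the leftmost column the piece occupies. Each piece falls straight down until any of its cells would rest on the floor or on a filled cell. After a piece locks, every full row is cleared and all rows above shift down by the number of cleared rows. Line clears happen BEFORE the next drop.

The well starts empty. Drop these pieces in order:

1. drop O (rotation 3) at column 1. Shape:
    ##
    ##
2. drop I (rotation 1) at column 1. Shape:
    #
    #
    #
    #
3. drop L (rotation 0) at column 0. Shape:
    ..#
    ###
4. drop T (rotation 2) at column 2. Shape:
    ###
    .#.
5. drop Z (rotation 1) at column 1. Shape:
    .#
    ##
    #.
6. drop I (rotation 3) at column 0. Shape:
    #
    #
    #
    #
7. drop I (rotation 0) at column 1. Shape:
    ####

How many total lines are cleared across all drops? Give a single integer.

Drop 1: O rot3 at col 1 lands with bottom-row=0; cleared 0 line(s) (total 0); column heights now [0 2 2 0 0], max=2
Drop 2: I rot1 at col 1 lands with bottom-row=2; cleared 0 line(s) (total 0); column heights now [0 6 2 0 0], max=6
Drop 3: L rot0 at col 0 lands with bottom-row=6; cleared 0 line(s) (total 0); column heights now [7 7 8 0 0], max=8
Drop 4: T rot2 at col 2 lands with bottom-row=7; cleared 0 line(s) (total 0); column heights now [7 7 9 9 9], max=9
Drop 5: Z rot1 at col 1 lands with bottom-row=8; cleared 0 line(s) (total 0); column heights now [7 10 11 9 9], max=11
Drop 6: I rot3 at col 0 lands with bottom-row=7; cleared 1 line(s) (total 1); column heights now [10 9 10 8 0], max=10
Drop 7: I rot0 at col 1 lands with bottom-row=10; cleared 0 line(s) (total 1); column heights now [10 11 11 11 11], max=11

Answer: 1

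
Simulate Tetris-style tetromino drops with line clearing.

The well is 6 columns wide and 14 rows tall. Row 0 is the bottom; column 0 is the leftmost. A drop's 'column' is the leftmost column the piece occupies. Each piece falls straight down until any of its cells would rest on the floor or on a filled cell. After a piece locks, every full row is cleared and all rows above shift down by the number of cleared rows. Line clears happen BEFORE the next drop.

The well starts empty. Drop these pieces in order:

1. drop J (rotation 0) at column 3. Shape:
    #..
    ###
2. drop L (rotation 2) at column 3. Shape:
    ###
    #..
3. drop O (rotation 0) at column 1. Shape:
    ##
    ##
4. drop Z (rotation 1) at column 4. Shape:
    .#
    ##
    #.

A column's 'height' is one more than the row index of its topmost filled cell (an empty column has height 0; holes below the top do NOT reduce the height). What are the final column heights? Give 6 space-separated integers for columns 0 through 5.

Drop 1: J rot0 at col 3 lands with bottom-row=0; cleared 0 line(s) (total 0); column heights now [0 0 0 2 1 1], max=2
Drop 2: L rot2 at col 3 lands with bottom-row=2; cleared 0 line(s) (total 0); column heights now [0 0 0 4 4 4], max=4
Drop 3: O rot0 at col 1 lands with bottom-row=0; cleared 0 line(s) (total 0); column heights now [0 2 2 4 4 4], max=4
Drop 4: Z rot1 at col 4 lands with bottom-row=4; cleared 0 line(s) (total 0); column heights now [0 2 2 4 6 7], max=7

Answer: 0 2 2 4 6 7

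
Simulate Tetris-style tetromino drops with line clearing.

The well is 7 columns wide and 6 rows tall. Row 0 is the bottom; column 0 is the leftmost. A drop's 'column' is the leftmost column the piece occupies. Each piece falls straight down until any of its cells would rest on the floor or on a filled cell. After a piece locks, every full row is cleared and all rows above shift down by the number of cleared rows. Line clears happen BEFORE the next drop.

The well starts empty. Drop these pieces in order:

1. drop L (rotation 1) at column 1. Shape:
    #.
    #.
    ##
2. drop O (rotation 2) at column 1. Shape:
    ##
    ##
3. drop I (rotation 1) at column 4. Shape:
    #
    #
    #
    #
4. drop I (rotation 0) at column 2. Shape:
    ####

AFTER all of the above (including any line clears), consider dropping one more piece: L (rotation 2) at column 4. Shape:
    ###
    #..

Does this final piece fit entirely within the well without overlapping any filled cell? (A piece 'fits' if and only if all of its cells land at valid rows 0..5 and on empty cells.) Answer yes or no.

Drop 1: L rot1 at col 1 lands with bottom-row=0; cleared 0 line(s) (total 0); column heights now [0 3 1 0 0 0 0], max=3
Drop 2: O rot2 at col 1 lands with bottom-row=3; cleared 0 line(s) (total 0); column heights now [0 5 5 0 0 0 0], max=5
Drop 3: I rot1 at col 4 lands with bottom-row=0; cleared 0 line(s) (total 0); column heights now [0 5 5 0 4 0 0], max=5
Drop 4: I rot0 at col 2 lands with bottom-row=5; cleared 0 line(s) (total 0); column heights now [0 5 6 6 6 6 0], max=6
Test piece L rot2 at col 4 (width 3): heights before test = [0 5 6 6 6 6 0]; fits = False

Answer: no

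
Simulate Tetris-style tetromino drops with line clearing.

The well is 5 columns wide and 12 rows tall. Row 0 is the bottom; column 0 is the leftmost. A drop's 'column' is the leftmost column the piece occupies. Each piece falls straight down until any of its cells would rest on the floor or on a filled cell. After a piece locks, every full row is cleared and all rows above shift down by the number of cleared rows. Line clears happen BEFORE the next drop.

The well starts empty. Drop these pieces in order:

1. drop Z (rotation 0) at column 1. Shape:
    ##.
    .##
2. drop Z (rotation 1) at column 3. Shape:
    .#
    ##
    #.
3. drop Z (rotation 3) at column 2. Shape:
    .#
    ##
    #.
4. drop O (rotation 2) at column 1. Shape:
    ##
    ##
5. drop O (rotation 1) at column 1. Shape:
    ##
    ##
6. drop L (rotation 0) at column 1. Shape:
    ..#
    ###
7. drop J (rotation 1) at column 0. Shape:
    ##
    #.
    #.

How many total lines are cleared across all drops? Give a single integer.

Drop 1: Z rot0 at col 1 lands with bottom-row=0; cleared 0 line(s) (total 0); column heights now [0 2 2 1 0], max=2
Drop 2: Z rot1 at col 3 lands with bottom-row=1; cleared 0 line(s) (total 0); column heights now [0 2 2 3 4], max=4
Drop 3: Z rot3 at col 2 lands with bottom-row=2; cleared 0 line(s) (total 0); column heights now [0 2 4 5 4], max=5
Drop 4: O rot2 at col 1 lands with bottom-row=4; cleared 0 line(s) (total 0); column heights now [0 6 6 5 4], max=6
Drop 5: O rot1 at col 1 lands with bottom-row=6; cleared 0 line(s) (total 0); column heights now [0 8 8 5 4], max=8
Drop 6: L rot0 at col 1 lands with bottom-row=8; cleared 0 line(s) (total 0); column heights now [0 9 9 10 4], max=10
Drop 7: J rot1 at col 0 lands with bottom-row=7; cleared 0 line(s) (total 0); column heights now [10 10 9 10 4], max=10

Answer: 0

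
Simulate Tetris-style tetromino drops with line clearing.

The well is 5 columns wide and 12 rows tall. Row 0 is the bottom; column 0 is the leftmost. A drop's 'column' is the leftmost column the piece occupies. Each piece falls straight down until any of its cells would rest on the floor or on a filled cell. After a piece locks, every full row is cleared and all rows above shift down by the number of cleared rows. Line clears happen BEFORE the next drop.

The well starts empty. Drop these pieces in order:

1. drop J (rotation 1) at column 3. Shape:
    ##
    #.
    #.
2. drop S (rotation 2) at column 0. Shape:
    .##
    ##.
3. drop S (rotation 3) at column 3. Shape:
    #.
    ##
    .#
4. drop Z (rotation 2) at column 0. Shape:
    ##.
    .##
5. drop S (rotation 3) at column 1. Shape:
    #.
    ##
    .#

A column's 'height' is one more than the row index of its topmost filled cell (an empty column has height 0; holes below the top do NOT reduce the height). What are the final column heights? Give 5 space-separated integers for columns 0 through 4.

Answer: 4 6 5 6 5

Derivation:
Drop 1: J rot1 at col 3 lands with bottom-row=0; cleared 0 line(s) (total 0); column heights now [0 0 0 3 3], max=3
Drop 2: S rot2 at col 0 lands with bottom-row=0; cleared 0 line(s) (total 0); column heights now [1 2 2 3 3], max=3
Drop 3: S rot3 at col 3 lands with bottom-row=3; cleared 0 line(s) (total 0); column heights now [1 2 2 6 5], max=6
Drop 4: Z rot2 at col 0 lands with bottom-row=2; cleared 0 line(s) (total 0); column heights now [4 4 3 6 5], max=6
Drop 5: S rot3 at col 1 lands with bottom-row=3; cleared 0 line(s) (total 0); column heights now [4 6 5 6 5], max=6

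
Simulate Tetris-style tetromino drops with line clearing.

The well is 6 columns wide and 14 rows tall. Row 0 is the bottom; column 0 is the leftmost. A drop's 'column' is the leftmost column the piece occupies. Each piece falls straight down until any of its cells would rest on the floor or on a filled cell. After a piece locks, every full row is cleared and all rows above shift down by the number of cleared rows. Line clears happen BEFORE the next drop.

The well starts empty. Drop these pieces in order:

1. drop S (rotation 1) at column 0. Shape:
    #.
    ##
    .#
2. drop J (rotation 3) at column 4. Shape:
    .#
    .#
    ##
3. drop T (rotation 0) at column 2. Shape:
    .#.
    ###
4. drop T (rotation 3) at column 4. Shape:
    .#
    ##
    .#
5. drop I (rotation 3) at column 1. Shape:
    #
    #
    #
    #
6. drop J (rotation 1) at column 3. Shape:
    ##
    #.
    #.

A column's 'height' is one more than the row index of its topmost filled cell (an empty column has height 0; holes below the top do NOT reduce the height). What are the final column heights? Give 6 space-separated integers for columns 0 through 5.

Answer: 2 5 0 5 5 5

Derivation:
Drop 1: S rot1 at col 0 lands with bottom-row=0; cleared 0 line(s) (total 0); column heights now [3 2 0 0 0 0], max=3
Drop 2: J rot3 at col 4 lands with bottom-row=0; cleared 0 line(s) (total 0); column heights now [3 2 0 0 1 3], max=3
Drop 3: T rot0 at col 2 lands with bottom-row=1; cleared 1 line(s) (total 1); column heights now [2 1 0 2 1 2], max=2
Drop 4: T rot3 at col 4 lands with bottom-row=2; cleared 0 line(s) (total 1); column heights now [2 1 0 2 4 5], max=5
Drop 5: I rot3 at col 1 lands with bottom-row=1; cleared 0 line(s) (total 1); column heights now [2 5 0 2 4 5], max=5
Drop 6: J rot1 at col 3 lands with bottom-row=2; cleared 0 line(s) (total 1); column heights now [2 5 0 5 5 5], max=5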